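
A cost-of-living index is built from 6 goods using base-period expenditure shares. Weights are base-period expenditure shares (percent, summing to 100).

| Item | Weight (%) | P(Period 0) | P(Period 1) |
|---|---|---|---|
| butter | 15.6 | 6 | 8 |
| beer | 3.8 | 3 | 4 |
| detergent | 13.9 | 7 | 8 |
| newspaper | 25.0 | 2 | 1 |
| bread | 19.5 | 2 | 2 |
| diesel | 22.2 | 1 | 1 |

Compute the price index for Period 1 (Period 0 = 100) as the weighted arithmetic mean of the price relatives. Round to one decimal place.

butter: 15.6 × (8/6) = 15.6 × 1.333333 = 20.8000
beer: 3.8 × (4/3) = 3.8 × 1.333333 = 5.0667
detergent: 13.9 × (8/7) = 13.9 × 1.142857 = 15.8857
newspaper: 25.0 × (1/2) = 25.0 × 0.500000 = 12.5000
bread: 19.5 × (2/2) = 19.5 × 1.000000 = 19.5000
diesel: 22.2 × (1/1) = 22.2 × 1.000000 = 22.2000
Index = Σ wᵢ·(p₁ᵢ/p₀ᵢ) = 20.8000 + 5.0667 + 15.8857 + 12.5000 + 19.5000 + 22.2000 = 95.9524

96.0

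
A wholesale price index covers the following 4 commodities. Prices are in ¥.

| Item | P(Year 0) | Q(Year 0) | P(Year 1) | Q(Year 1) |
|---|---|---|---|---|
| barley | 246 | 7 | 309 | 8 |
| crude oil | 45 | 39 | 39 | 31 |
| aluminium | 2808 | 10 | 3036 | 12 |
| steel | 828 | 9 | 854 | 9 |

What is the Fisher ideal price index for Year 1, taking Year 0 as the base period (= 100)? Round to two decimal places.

Laspeyres component (base-period weights):
ΣP(Year 1)Q(Year 0) = 309×7 + 39×39 + 3036×10 + 854×9 = 2163 + 1521 + 30360 + 7686 = 41730
ΣP(Year 0)Q(Year 0) = 246×7 + 45×39 + 2808×10 + 828×9 = 1722 + 1755 + 28080 + 7452 = 39009
L = 41730 / 39009 × 100 = 106.9753
Paasche component (current-period weights):
ΣP(Year 1)Q(Year 1) = 309×8 + 39×31 + 3036×12 + 854×9 = 2472 + 1209 + 36432 + 7686 = 47799
ΣP(Year 0)Q(Year 1) = 246×8 + 45×31 + 2808×12 + 828×9 = 1968 + 1395 + 33696 + 7452 = 44511
P = 47799 / 44511 × 100 = 107.3869
Fisher = √(L × P) = √(106.9753 × 107.3869) = 107.1809

107.18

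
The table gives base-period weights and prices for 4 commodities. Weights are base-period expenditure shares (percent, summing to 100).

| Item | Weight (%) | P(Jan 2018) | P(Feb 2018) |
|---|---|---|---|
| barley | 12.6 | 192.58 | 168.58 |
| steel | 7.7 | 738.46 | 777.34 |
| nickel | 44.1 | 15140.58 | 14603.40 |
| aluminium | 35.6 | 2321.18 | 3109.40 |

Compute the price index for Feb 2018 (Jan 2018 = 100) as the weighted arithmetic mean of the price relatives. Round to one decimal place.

barley: 12.6 × (168.58/192.58) = 12.6 × 0.875376 = 11.0297
steel: 7.7 × (777.34/738.46) = 7.7 × 1.052650 = 8.1054
nickel: 44.1 × (14603.40/15140.58) = 44.1 × 0.964521 = 42.5354
aluminium: 35.6 × (3109.40/2321.18) = 35.6 × 1.339577 = 47.6890
Index = Σ wᵢ·(p₁ᵢ/p₀ᵢ) = 11.0297 + 8.1054 + 42.5354 + 47.6890 = 109.3595

109.4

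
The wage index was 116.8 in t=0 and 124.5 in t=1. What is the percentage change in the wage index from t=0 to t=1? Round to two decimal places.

6.59%

Change = (124.5 − 116.8) / 116.8 × 100
       = 7.7 / 116.8 × 100 = 6.5925%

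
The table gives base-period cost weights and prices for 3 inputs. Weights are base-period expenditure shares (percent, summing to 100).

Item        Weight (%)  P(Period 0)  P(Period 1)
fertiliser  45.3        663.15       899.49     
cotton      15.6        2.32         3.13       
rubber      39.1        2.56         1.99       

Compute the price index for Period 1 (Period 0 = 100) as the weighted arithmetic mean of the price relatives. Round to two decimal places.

fertiliser: 45.3 × (899.49/663.15) = 45.3 × 1.356390 = 61.4445
cotton: 15.6 × (3.13/2.32) = 15.6 × 1.349138 = 21.0466
rubber: 39.1 × (1.99/2.56) = 39.1 × 0.777344 = 30.3941
Index = Σ wᵢ·(p₁ᵢ/p₀ᵢ) = 61.4445 + 21.0466 + 30.3941 = 112.8852

112.89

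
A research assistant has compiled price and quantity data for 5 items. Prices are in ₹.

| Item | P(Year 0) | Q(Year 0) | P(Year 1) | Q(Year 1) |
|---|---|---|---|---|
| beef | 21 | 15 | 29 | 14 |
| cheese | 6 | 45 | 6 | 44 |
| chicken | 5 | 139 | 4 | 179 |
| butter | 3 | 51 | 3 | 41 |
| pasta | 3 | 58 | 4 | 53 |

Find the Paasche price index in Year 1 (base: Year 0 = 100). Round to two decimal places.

Paasche price index uses current-period quantities as weights.
ΣP(Year 1)·Q(Year 1) = 29×14 + 6×44 + 4×179 + 3×41 + 4×53 = 406 + 264 + 716 + 123 + 212 = 1721
ΣP(Year 0)·Q(Year 1) = 21×14 + 6×44 + 5×179 + 3×41 + 3×53 = 294 + 264 + 895 + 123 + 159 = 1735
Index = 1721 / 1735 × 100 = 99.1931

99.19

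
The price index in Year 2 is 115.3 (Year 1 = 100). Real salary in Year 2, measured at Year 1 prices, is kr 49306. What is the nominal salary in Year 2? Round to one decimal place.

Nominal = Real × (Index/100) = 49306 × (115.3/100)
        = 49306 × 1.153 = 56849.8180

56849.8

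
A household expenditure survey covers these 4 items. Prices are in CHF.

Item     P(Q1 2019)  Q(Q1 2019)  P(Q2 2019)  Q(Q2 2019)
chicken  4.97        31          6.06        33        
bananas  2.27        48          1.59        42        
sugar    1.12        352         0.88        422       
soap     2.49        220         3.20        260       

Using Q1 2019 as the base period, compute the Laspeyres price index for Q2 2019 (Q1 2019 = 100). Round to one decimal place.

Laspeyres price index uses base-period quantities as weights.
ΣP(Q2 2019)·Q(Q1 2019) = 6.06×31 + 1.59×48 + 0.88×352 + 3.20×220 = 187.86 + 76.32 + 309.76 + 704 = 1277.94
ΣP(Q1 2019)·Q(Q1 2019) = 4.97×31 + 2.27×48 + 1.12×352 + 2.49×220 = 154.07 + 108.96 + 394.24 + 547.8 = 1205.07
Index = 1277.94 / 1205.07 × 100 = 106.0470

106.0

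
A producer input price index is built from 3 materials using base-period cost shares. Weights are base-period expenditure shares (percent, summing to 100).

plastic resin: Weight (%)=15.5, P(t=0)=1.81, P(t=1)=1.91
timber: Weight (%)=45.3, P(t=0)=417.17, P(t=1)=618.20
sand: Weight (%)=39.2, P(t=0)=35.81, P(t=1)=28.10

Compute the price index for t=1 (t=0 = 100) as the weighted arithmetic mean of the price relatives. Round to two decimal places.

114.25

plastic resin: 15.5 × (1.91/1.81) = 15.5 × 1.055249 = 16.3564
timber: 45.3 × (618.20/417.17) = 45.3 × 1.481890 = 67.1296
sand: 39.2 × (28.10/35.81) = 39.2 × 0.784697 = 30.7601
Index = Σ wᵢ·(p₁ᵢ/p₀ᵢ) = 16.3564 + 67.1296 + 30.7601 = 114.2461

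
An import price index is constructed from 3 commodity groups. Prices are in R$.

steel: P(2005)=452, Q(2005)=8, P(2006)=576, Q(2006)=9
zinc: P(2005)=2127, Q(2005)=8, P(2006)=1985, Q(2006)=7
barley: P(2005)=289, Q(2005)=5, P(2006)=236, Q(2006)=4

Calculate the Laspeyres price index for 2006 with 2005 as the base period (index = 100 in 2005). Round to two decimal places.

98.15

Laspeyres price index uses base-period quantities as weights.
ΣP(2006)·Q(2005) = 576×8 + 1985×8 + 236×5 = 4608 + 15880 + 1180 = 21668
ΣP(2005)·Q(2005) = 452×8 + 2127×8 + 289×5 = 3616 + 17016 + 1445 = 22077
Index = 21668 / 22077 × 100 = 98.1474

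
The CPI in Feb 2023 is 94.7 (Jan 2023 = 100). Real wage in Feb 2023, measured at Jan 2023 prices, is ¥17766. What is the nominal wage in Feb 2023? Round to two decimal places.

16824.40

Nominal = Real × (Index/100) = 17766 × (94.7/100)
        = 17766 × 0.947 = 16824.4020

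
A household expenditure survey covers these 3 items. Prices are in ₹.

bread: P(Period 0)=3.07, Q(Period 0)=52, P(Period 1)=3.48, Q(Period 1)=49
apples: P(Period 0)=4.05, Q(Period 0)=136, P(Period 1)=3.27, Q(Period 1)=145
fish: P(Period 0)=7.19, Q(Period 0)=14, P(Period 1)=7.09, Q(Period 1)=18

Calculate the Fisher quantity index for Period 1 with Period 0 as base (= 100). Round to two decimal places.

106.72

Laspeyres component (base-period weights):
ΣP(Period 0)Q(Period 1) = 3.07×49 + 4.05×145 + 7.19×18 = 150.43 + 587.25 + 129.42 = 867.1
ΣP(Period 0)Q(Period 0) = 3.07×52 + 4.05×136 + 7.19×14 = 159.64 + 550.8 + 100.66 = 811.1
L = 867.1 / 811.1 × 100 = 106.9042
Paasche component (current-period weights):
ΣP(Period 1)Q(Period 1) = 3.48×49 + 3.27×145 + 7.09×18 = 170.52 + 474.15 + 127.62 = 772.29
ΣP(Period 1)Q(Period 0) = 3.48×52 + 3.27×136 + 7.09×14 = 180.96 + 444.72 + 99.26 = 724.94
P = 772.29 / 724.94 × 100 = 106.5316
Fisher = √(L × P) = √(106.9042 × 106.5316) = 106.7177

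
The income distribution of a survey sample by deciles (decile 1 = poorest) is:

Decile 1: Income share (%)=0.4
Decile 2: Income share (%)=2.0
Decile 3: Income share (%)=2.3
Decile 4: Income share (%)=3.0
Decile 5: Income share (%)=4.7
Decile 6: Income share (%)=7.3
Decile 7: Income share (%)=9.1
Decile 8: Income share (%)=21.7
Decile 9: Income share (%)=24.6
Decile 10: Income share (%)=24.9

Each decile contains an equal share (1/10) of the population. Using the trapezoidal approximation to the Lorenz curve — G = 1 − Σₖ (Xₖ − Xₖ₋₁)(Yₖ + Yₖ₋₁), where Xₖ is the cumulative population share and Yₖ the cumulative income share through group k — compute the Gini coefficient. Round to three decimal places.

Cumulative income shares Yₖ: 0.0040, 0.0240, 0.0470, 0.0770, 0.1240, 0.1970, 0.2880, 0.5050, 0.7510, 1.0000
Σ (Xₖ−Xₖ₋₁)(Yₖ+Yₖ₋₁) = (1/10)(0.0040+0.0000) + (1/10)(0.0240+0.0040) + (1/10)(0.0470+0.0240) + (1/10)(0.0770+0.0470) + (1/10)(0.1240+0.0770) + (1/10)(0.1970+0.1240) + (1/10)(0.2880+0.1970) + (1/10)(0.5050+0.2880) + (1/10)(0.7510+0.5050) + (1/10)(1.0000+0.7510)
  = 0.0004 + 0.0028 + 0.0071 + 0.0124 + 0.0201 + 0.0321 + 0.0485 + 0.0793 + 0.1256 + 0.1751 = 0.5034
G = 1 − 0.5034 = 0.4966

0.497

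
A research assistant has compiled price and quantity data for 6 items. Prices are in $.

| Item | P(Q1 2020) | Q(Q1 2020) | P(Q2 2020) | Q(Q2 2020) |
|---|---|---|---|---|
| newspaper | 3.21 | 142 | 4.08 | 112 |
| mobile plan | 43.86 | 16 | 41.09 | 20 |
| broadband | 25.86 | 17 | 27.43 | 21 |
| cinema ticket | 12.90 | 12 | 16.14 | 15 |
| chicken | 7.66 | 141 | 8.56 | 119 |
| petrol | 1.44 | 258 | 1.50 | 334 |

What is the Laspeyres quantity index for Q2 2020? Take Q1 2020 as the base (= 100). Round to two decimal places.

105.06

Laspeyres quantity index uses base-period prices as weights.
ΣP(Q1 2020)·Q(Q2 2020) = 3.21×112 + 43.86×20 + 25.86×21 + 12.90×15 + 7.66×119 + 1.44×334 = 359.52 + 877.2 + 543.06 + 193.5 + 911.54 + 480.96 = 3365.78
ΣP(Q1 2020)·Q(Q1 2020) = 3.21×142 + 43.86×16 + 25.86×17 + 12.90×12 + 7.66×141 + 1.44×258 = 455.82 + 701.76 + 439.62 + 154.8 + 1080.06 + 371.52 = 3203.58
Index = 3365.78 / 3203.58 × 100 = 105.0631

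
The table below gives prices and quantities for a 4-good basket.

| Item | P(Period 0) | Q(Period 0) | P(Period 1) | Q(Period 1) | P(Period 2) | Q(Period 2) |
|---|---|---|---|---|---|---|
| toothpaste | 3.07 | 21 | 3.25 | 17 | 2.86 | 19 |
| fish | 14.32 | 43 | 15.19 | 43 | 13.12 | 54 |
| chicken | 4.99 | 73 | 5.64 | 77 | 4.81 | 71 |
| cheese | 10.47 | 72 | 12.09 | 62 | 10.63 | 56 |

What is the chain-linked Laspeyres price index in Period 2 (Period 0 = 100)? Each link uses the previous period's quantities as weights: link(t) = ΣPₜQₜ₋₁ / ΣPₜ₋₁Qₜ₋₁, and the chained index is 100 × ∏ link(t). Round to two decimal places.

96.69

Link Period 0→Period 1:
ΣP(Period 1)Q(Period 0) = 3.25×21 + 15.19×43 + 5.64×73 + 12.09×72 = 68.25 + 653.17 + 411.72 + 870.48 = 2003.62
ΣP(Period 0)Q(Period 0) = 3.07×21 + 14.32×43 + 4.99×73 + 10.47×72 = 64.47 + 615.76 + 364.27 + 753.84 = 1798.34
link = 2003.62/1798.34 = 1.114150
Link Period 1→Period 2:
ΣP(Period 2)Q(Period 1) = 2.86×17 + 13.12×43 + 4.81×77 + 10.63×62 = 48.62 + 564.16 + 370.37 + 659.06 = 1642.21
ΣP(Period 1)Q(Period 1) = 3.25×17 + 15.19×43 + 5.64×77 + 12.09×62 = 55.25 + 653.17 + 434.28 + 749.58 = 1892.28
link = 1642.21/1892.28 = 0.867847
Chained index = 100 × 1.114150 × 0.867847 = 96.6912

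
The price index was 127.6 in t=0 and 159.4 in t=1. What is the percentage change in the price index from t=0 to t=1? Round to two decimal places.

Change = (159.4 − 127.6) / 127.6 × 100
       = 31.8 / 127.6 × 100 = 24.9216%

24.92%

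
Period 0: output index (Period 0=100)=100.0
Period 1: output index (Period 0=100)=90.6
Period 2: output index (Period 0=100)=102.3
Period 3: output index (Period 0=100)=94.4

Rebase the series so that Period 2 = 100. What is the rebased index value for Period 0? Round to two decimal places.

Rebased(Period 0) = 100.0 / 102.3 × 100 = 97.7517

97.75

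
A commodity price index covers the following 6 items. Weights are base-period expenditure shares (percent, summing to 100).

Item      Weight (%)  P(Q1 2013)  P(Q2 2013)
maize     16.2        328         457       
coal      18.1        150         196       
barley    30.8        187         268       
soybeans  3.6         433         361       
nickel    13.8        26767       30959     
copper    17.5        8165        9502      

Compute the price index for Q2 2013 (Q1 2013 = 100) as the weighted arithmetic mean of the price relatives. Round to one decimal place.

129.7

maize: 16.2 × (457/328) = 16.2 × 1.393293 = 22.5713
coal: 18.1 × (196/150) = 18.1 × 1.306667 = 23.6507
barley: 30.8 × (268/187) = 30.8 × 1.433155 = 44.1412
soybeans: 3.6 × (361/433) = 3.6 × 0.833718 = 3.0014
nickel: 13.8 × (30959/26767) = 13.8 × 1.156611 = 15.9612
copper: 17.5 × (9502/8165) = 17.5 × 1.163748 = 20.3656
Index = Σ wᵢ·(p₁ᵢ/p₀ᵢ) = 22.5713 + 23.6507 + 44.1412 + 3.0014 + 15.9612 + 20.3656 = 129.6914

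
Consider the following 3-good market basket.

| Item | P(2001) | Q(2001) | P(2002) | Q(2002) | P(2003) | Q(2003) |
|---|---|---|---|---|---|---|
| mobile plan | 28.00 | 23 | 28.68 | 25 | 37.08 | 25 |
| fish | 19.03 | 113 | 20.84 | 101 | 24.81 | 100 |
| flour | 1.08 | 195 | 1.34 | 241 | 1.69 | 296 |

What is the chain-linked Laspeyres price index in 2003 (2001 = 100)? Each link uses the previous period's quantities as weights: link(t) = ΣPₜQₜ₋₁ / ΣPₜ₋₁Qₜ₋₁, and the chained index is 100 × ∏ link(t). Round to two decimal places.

133.12

Link 2001→2002:
ΣP(2002)Q(2001) = 28.68×23 + 20.84×113 + 1.34×195 = 659.64 + 2354.92 + 261.3 = 3275.86
ΣP(2001)Q(2001) = 28.00×23 + 19.03×113 + 1.08×195 = 644 + 2150.39 + 210.6 = 3004.99
link = 3275.86/3004.99 = 1.090140
Link 2002→2003:
ΣP(2003)Q(2002) = 37.08×25 + 24.81×101 + 1.69×241 = 927 + 2505.81 + 407.29 = 3840.1
ΣP(2002)Q(2002) = 28.68×25 + 20.84×101 + 1.34×241 = 717 + 2104.84 + 322.94 = 3144.78
link = 3840.1/3144.78 = 1.221103
Chained index = 100 × 1.090140 × 1.221103 = 133.1173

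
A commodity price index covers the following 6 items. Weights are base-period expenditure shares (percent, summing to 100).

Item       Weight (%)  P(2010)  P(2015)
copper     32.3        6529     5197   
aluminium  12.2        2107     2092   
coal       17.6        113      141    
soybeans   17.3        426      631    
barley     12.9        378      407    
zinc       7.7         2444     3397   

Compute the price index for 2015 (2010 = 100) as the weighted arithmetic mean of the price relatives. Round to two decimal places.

110.00

copper: 32.3 × (5197/6529) = 32.3 × 0.795987 = 25.7104
aluminium: 12.2 × (2092/2107) = 12.2 × 0.992881 = 12.1131
coal: 17.6 × (141/113) = 17.6 × 1.247788 = 21.9611
soybeans: 17.3 × (631/426) = 17.3 × 1.481221 = 25.6251
barley: 12.9 × (407/378) = 12.9 × 1.076720 = 13.8897
zinc: 7.7 × (3397/2444) = 7.7 × 1.389935 = 10.7025
Index = Σ wᵢ·(p₁ᵢ/p₀ᵢ) = 25.7104 + 12.1131 + 21.9611 + 25.6251 + 13.8897 + 10.7025 = 110.0019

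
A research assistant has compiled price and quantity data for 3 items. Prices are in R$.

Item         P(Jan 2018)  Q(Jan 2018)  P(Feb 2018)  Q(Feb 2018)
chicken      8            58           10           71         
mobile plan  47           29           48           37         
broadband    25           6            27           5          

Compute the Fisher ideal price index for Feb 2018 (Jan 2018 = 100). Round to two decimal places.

Laspeyres component (base-period weights):
ΣP(Feb 2018)Q(Jan 2018) = 10×58 + 48×29 + 27×6 = 580 + 1392 + 162 = 2134
ΣP(Jan 2018)Q(Jan 2018) = 8×58 + 47×29 + 25×6 = 464 + 1363 + 150 = 1977
L = 2134 / 1977 × 100 = 107.9413
Paasche component (current-period weights):
ΣP(Feb 2018)Q(Feb 2018) = 10×71 + 48×37 + 27×5 = 710 + 1776 + 135 = 2621
ΣP(Jan 2018)Q(Feb 2018) = 8×71 + 47×37 + 25×5 = 568 + 1739 + 125 = 2432
P = 2621 / 2432 × 100 = 107.7714
Fisher = √(L × P) = √(107.9413 × 107.7714) = 107.8563

107.86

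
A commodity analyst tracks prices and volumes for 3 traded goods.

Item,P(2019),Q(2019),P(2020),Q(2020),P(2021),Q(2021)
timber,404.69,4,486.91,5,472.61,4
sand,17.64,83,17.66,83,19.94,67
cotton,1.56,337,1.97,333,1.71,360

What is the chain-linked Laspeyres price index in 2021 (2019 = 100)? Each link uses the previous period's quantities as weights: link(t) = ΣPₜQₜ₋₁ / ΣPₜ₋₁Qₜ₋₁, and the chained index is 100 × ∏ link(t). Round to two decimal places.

Link 2019→2020:
ΣP(2020)Q(2019) = 486.91×4 + 17.66×83 + 1.97×337 = 1947.64 + 1465.78 + 663.89 = 4077.31
ΣP(2019)Q(2019) = 404.69×4 + 17.64×83 + 1.56×337 = 1618.76 + 1464.12 + 525.72 = 3608.6
link = 4077.31/3608.6 = 1.129887
Link 2020→2021:
ΣP(2021)Q(2020) = 472.61×5 + 19.94×83 + 1.71×333 = 2363.05 + 1655.02 + 569.43 = 4587.5
ΣP(2020)Q(2020) = 486.91×5 + 17.66×83 + 1.97×333 = 2434.55 + 1465.78 + 656.01 = 4556.34
link = 4587.5/4556.34 = 1.006839
Chained index = 100 × 1.129887 × 1.006839 = 113.7614

113.76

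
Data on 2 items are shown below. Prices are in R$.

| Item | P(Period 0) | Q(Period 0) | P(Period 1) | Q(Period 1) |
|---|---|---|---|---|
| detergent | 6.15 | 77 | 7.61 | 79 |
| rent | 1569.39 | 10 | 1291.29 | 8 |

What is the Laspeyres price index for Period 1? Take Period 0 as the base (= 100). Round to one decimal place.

83.5

Laspeyres price index uses base-period quantities as weights.
ΣP(Period 1)·Q(Period 0) = 7.61×77 + 1291.29×10 = 585.97 + 12912.9 = 13498.87
ΣP(Period 0)·Q(Period 0) = 6.15×77 + 1569.39×10 = 473.55 + 15693.9 = 16167.45
Index = 13498.87 / 16167.45 × 100 = 83.4941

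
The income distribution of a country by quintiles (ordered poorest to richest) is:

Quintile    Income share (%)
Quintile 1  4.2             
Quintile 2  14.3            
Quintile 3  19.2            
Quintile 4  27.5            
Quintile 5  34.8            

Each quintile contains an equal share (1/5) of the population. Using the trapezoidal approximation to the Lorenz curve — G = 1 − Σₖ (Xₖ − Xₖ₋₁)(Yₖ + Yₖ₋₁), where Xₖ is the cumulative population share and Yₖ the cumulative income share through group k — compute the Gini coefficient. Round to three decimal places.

Cumulative income shares Yₖ: 0.0420, 0.1850, 0.3770, 0.6520, 1.0000
Σ (Xₖ−Xₖ₋₁)(Yₖ+Yₖ₋₁) = (1/5)(0.0420+0.0000) + (1/5)(0.1850+0.0420) + (1/5)(0.3770+0.1850) + (1/5)(0.6520+0.3770) + (1/5)(1.0000+0.6520)
  = 0.0084 + 0.0454 + 0.1124 + 0.2058 + 0.3304 = 0.7024
G = 1 − 0.7024 = 0.2976

0.298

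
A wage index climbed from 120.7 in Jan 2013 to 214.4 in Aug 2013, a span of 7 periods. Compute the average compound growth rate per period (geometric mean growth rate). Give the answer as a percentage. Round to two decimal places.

8.55%

Growth factor = (214.4/120.7)^(1/7) = (1.776305)^(1/7) = 1.085539
Growth rate = 1.085539 − 1 = 0.085539 = 8.5539%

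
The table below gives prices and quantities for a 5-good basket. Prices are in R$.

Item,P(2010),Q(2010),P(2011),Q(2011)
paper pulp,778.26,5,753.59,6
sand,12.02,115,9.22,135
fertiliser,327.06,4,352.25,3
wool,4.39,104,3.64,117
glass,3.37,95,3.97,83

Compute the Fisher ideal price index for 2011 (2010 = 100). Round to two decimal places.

94.49

Laspeyres component (base-period weights):
ΣP(2011)Q(2010) = 753.59×5 + 9.22×115 + 352.25×4 + 3.64×104 + 3.97×95 = 3767.95 + 1060.3 + 1409 + 378.56 + 377.15 = 6992.96
ΣP(2010)Q(2010) = 778.26×5 + 12.02×115 + 327.06×4 + 4.39×104 + 3.37×95 = 3891.3 + 1382.3 + 1308.24 + 456.56 + 320.15 = 7358.55
L = 6992.96 / 7358.55 × 100 = 95.0318
Paasche component (current-period weights):
ΣP(2011)Q(2011) = 753.59×6 + 9.22×135 + 352.25×3 + 3.64×117 + 3.97×83 = 4521.54 + 1244.7 + 1056.75 + 425.88 + 329.51 = 7578.38
ΣP(2010)Q(2011) = 778.26×6 + 12.02×135 + 327.06×3 + 4.39×117 + 3.37×83 = 4669.56 + 1622.7 + 981.18 + 513.63 + 279.71 = 8066.78
P = 7578.38 / 8066.78 × 100 = 93.9455
Fisher = √(L × P) = √(95.0318 × 93.9455) = 94.4871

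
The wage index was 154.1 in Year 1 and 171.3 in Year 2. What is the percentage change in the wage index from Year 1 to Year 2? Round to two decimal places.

Change = (171.3 − 154.1) / 154.1 × 100
       = 17.2 / 154.1 × 100 = 11.1616%

11.16%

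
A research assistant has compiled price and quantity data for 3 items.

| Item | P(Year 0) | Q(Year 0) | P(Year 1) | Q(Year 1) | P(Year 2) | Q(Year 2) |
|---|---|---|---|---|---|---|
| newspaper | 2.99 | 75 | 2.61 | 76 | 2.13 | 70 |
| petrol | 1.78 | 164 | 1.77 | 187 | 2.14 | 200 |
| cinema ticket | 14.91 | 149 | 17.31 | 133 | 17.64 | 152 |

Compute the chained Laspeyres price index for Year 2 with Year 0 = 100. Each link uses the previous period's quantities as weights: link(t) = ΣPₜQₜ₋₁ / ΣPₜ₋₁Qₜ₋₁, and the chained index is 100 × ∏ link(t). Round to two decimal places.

Link Year 0→Year 1:
ΣP(Year 1)Q(Year 0) = 2.61×75 + 1.77×164 + 17.31×149 = 195.75 + 290.28 + 2579.19 = 3065.22
ΣP(Year 0)Q(Year 0) = 2.99×75 + 1.78×164 + 14.91×149 = 224.25 + 291.92 + 2221.59 = 2737.76
link = 3065.22/2737.76 = 1.119609
Link Year 1→Year 2:
ΣP(Year 2)Q(Year 1) = 2.13×76 + 2.14×187 + 17.64×133 = 161.88 + 400.18 + 2346.12 = 2908.18
ΣP(Year 1)Q(Year 1) = 2.61×76 + 1.77×187 + 17.31×133 = 198.36 + 330.99 + 2302.23 = 2831.58
link = 2908.18/2831.58 = 1.027052
Chained index = 100 × 1.119609 × 1.027052 = 114.9896

114.99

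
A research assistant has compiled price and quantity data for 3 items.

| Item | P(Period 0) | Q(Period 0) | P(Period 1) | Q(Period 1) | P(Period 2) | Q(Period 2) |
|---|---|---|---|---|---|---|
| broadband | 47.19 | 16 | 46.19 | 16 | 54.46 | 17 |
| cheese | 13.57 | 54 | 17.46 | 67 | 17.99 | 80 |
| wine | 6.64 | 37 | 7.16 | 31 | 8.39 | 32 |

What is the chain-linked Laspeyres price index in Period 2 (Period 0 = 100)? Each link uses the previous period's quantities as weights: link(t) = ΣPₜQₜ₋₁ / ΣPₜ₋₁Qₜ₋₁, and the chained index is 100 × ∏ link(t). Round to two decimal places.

Link Period 0→Period 1:
ΣP(Period 1)Q(Period 0) = 46.19×16 + 17.46×54 + 7.16×37 = 739.04 + 942.84 + 264.92 = 1946.8
ΣP(Period 0)Q(Period 0) = 47.19×16 + 13.57×54 + 6.64×37 = 755.04 + 732.78 + 245.68 = 1733.5
link = 1946.8/1733.5 = 1.123046
Link Period 1→Period 2:
ΣP(Period 2)Q(Period 1) = 54.46×16 + 17.99×67 + 8.39×31 = 871.36 + 1205.33 + 260.09 = 2336.78
ΣP(Period 1)Q(Period 1) = 46.19×16 + 17.46×67 + 7.16×31 = 739.04 + 1169.82 + 221.96 = 2130.82
link = 2336.78/2130.82 = 1.096658
Chained index = 100 × 1.123046 × 1.096658 = 123.1597

123.16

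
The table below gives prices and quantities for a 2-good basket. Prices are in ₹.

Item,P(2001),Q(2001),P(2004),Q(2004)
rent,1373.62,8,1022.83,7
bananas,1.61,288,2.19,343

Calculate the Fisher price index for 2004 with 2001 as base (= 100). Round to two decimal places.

Laspeyres component (base-period weights):
ΣP(2004)Q(2001) = 1022.83×8 + 2.19×288 = 8182.64 + 630.72 = 8813.36
ΣP(2001)Q(2001) = 1373.62×8 + 1.61×288 = 10988.96 + 463.68 = 11452.64
L = 8813.36 / 11452.64 × 100 = 76.9548
Paasche component (current-period weights):
ΣP(2004)Q(2004) = 1022.83×7 + 2.19×343 = 7159.81 + 751.17 = 7910.98
ΣP(2001)Q(2004) = 1373.62×7 + 1.61×343 = 9615.34 + 552.23 = 10167.57
P = 7910.98 / 10167.57 × 100 = 77.8060
Fisher = √(L × P) = √(76.9548 × 77.8060) = 77.3792

77.38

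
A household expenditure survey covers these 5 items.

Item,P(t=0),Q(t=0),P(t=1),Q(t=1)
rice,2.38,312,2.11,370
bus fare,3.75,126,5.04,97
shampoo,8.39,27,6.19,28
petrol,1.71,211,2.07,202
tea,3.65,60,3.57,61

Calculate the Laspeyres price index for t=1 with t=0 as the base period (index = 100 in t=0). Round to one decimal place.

104.5

Laspeyres price index uses base-period quantities as weights.
ΣP(t=1)·Q(t=0) = 2.11×312 + 5.04×126 + 6.19×27 + 2.07×211 + 3.57×60 = 658.32 + 635.04 + 167.13 + 436.77 + 214.2 = 2111.46
ΣP(t=0)·Q(t=0) = 2.38×312 + 3.75×126 + 8.39×27 + 1.71×211 + 3.65×60 = 742.56 + 472.5 + 226.53 + 360.81 + 219 = 2021.4
Index = 2111.46 / 2021.4 × 100 = 104.4553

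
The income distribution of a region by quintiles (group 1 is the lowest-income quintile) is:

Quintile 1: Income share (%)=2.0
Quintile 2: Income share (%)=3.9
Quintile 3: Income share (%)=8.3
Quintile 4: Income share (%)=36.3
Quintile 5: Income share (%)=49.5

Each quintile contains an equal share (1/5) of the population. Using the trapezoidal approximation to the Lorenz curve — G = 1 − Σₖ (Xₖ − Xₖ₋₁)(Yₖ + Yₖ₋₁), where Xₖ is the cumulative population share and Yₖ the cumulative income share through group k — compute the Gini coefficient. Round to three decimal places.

Cumulative income shares Yₖ: 0.0200, 0.0590, 0.1420, 0.5050, 1.0000
Σ (Xₖ−Xₖ₋₁)(Yₖ+Yₖ₋₁) = (1/5)(0.0200+0.0000) + (1/5)(0.0590+0.0200) + (1/5)(0.1420+0.0590) + (1/5)(0.5050+0.1420) + (1/5)(1.0000+0.5050)
  = 0.0040 + 0.0158 + 0.0402 + 0.1294 + 0.3010 = 0.4904
G = 1 − 0.4904 = 0.5096

0.510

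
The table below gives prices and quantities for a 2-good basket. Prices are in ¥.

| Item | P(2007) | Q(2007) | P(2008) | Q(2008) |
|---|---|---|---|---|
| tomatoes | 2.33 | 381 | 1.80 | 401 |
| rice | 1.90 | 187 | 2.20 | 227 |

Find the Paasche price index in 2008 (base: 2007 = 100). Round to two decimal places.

89.42

Paasche price index uses current-period quantities as weights.
ΣP(2008)·Q(2008) = 1.80×401 + 2.20×227 = 721.8 + 499.4 = 1221.2
ΣP(2007)·Q(2008) = 2.33×401 + 1.90×227 = 934.33 + 431.3 = 1365.63
Index = 1221.2 / 1365.63 × 100 = 89.4239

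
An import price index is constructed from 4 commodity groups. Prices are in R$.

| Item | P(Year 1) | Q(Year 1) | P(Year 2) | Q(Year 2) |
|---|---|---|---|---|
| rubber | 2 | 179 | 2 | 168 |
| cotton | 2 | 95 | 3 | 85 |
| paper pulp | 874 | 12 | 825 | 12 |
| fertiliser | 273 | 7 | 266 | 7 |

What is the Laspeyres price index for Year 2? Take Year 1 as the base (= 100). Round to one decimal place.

Laspeyres price index uses base-period quantities as weights.
ΣP(Year 2)·Q(Year 1) = 2×179 + 3×95 + 825×12 + 266×7 = 358 + 285 + 9900 + 1862 = 12405
ΣP(Year 1)·Q(Year 1) = 2×179 + 2×95 + 874×12 + 273×7 = 358 + 190 + 10488 + 1911 = 12947
Index = 12405 / 12947 × 100 = 95.8137

95.8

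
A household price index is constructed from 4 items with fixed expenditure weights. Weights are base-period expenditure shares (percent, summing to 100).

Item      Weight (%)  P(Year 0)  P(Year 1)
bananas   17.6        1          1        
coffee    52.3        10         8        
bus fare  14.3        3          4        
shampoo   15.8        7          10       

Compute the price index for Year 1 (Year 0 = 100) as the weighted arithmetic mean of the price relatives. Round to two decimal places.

101.08

bananas: 17.6 × (1/1) = 17.6 × 1.000000 = 17.6000
coffee: 52.3 × (8/10) = 52.3 × 0.800000 = 41.8400
bus fare: 14.3 × (4/3) = 14.3 × 1.333333 = 19.0667
shampoo: 15.8 × (10/7) = 15.8 × 1.428571 = 22.5714
Index = Σ wᵢ·(p₁ᵢ/p₀ᵢ) = 17.6000 + 41.8400 + 19.0667 + 22.5714 = 101.0781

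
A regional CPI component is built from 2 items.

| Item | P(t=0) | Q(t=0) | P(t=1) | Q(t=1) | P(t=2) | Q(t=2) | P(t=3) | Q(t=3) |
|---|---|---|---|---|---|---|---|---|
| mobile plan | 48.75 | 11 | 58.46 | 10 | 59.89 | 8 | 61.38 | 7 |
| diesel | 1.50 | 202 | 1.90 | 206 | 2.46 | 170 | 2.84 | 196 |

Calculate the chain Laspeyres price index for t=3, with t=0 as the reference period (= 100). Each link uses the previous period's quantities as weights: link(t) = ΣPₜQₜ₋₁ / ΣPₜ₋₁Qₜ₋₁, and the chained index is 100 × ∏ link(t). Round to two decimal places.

Link t=0→t=1:
ΣP(t=1)Q(t=0) = 58.46×11 + 1.90×202 = 643.06 + 383.8 = 1026.86
ΣP(t=0)Q(t=0) = 48.75×11 + 1.50×202 = 536.25 + 303 = 839.25
link = 1026.86/839.25 = 1.223545
Link t=1→t=2:
ΣP(t=2)Q(t=1) = 59.89×10 + 2.46×206 = 598.9 + 506.76 = 1105.66
ΣP(t=1)Q(t=1) = 58.46×10 + 1.90×206 = 584.6 + 391.4 = 976
link = 1105.66/976 = 1.132848
Link t=2→t=3:
ΣP(t=3)Q(t=2) = 61.38×8 + 2.84×170 = 491.04 + 482.8 = 973.84
ΣP(t=2)Q(t=2) = 59.89×8 + 2.46×170 = 479.12 + 418.2 = 897.32
link = 973.84/897.32 = 1.085276
Chained index = 100 × 1.223545 × 1.132848 × 1.085276 = 150.4291

150.43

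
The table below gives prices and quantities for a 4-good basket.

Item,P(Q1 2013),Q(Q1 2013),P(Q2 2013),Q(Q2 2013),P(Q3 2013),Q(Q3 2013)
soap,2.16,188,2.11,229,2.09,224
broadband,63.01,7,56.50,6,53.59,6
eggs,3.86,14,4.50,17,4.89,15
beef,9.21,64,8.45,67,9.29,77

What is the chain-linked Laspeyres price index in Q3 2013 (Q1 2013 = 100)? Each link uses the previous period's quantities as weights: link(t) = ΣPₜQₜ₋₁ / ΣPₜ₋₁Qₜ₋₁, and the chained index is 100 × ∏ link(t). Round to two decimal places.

96.26

Link Q1 2013→Q2 2013:
ΣP(Q2 2013)Q(Q1 2013) = 2.11×188 + 56.50×7 + 4.50×14 + 8.45×64 = 396.68 + 395.5 + 63 + 540.8 = 1395.98
ΣP(Q1 2013)Q(Q1 2013) = 2.16×188 + 63.01×7 + 3.86×14 + 9.21×64 = 406.08 + 441.07 + 54.04 + 589.44 = 1490.63
link = 1395.98/1490.63 = 0.936503
Link Q2 2013→Q3 2013:
ΣP(Q3 2013)Q(Q2 2013) = 2.09×229 + 53.59×6 + 4.89×17 + 9.29×67 = 478.61 + 321.54 + 83.13 + 622.43 = 1505.71
ΣP(Q2 2013)Q(Q2 2013) = 2.11×229 + 56.50×6 + 4.50×17 + 8.45×67 = 483.19 + 339 + 76.5 + 566.15 = 1464.84
link = 1505.71/1464.84 = 1.027901
Chained index = 100 × 0.936503 × 1.027901 = 96.2632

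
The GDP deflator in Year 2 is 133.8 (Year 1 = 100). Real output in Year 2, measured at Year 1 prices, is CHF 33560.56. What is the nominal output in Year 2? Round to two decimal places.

Nominal = Real × (Index/100) = 33560.56 × (133.8/100)
        = 33560.56 × 1.338 = 44904.0293

44904.03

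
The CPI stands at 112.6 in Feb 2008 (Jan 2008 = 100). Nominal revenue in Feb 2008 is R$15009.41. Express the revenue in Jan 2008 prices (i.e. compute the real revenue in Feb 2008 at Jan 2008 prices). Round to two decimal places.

Real = Nominal ÷ (Index/100) = 15009.41 ÷ (112.6/100)
     = 15009.41 ÷ 1.126 = 13329.8490

13329.85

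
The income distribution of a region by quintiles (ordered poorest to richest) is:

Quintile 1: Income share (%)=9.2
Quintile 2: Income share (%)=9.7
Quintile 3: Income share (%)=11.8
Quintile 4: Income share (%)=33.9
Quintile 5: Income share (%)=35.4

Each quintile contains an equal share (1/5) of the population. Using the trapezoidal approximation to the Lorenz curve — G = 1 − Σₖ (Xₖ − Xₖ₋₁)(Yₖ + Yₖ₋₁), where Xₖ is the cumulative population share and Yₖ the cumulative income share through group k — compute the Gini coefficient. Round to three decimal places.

0.306

Cumulative income shares Yₖ: 0.0920, 0.1890, 0.3070, 0.6460, 1.0000
Σ (Xₖ−Xₖ₋₁)(Yₖ+Yₖ₋₁) = (1/5)(0.0920+0.0000) + (1/5)(0.1890+0.0920) + (1/5)(0.3070+0.1890) + (1/5)(0.6460+0.3070) + (1/5)(1.0000+0.6460)
  = 0.0184 + 0.0562 + 0.0992 + 0.1906 + 0.3292 = 0.6936
G = 1 − 0.6936 = 0.3064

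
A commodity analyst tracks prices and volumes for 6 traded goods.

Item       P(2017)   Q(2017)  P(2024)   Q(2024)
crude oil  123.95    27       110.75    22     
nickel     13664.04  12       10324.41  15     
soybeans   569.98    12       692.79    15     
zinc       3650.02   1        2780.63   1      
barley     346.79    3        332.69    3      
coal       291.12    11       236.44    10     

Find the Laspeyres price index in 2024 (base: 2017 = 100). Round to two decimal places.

77.77

Laspeyres price index uses base-period quantities as weights.
ΣP(2024)·Q(2017) = 110.75×27 + 10324.41×12 + 692.79×12 + 2780.63×1 + 332.69×3 + 236.44×11 = 2990.25 + 123892.92 + 8313.48 + 2780.63 + 998.07 + 2600.84 = 141576.19
ΣP(2017)·Q(2017) = 123.95×27 + 13664.04×12 + 569.98×12 + 3650.02×1 + 346.79×3 + 291.12×11 = 3346.65 + 163968.48 + 6839.76 + 3650.02 + 1040.37 + 3202.32 = 182047.6
Index = 141576.19 / 182047.6 × 100 = 77.7688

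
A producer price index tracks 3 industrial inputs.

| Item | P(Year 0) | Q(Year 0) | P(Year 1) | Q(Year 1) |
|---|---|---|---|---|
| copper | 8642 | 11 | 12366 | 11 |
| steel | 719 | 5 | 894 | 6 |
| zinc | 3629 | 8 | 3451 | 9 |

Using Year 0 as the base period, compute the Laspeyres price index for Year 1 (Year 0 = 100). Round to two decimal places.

Laspeyres price index uses base-period quantities as weights.
ΣP(Year 1)·Q(Year 0) = 12366×11 + 894×5 + 3451×8 = 136026 + 4470 + 27608 = 168104
ΣP(Year 0)·Q(Year 0) = 8642×11 + 719×5 + 3629×8 = 95062 + 3595 + 29032 = 127689
Index = 168104 / 127689 × 100 = 131.6511

131.65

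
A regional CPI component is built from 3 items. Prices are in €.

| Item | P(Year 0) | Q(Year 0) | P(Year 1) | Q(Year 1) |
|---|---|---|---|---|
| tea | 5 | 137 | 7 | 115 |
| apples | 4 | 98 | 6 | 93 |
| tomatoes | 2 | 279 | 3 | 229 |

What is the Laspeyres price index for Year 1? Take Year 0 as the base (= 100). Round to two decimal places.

Laspeyres price index uses base-period quantities as weights.
ΣP(Year 1)·Q(Year 0) = 7×137 + 6×98 + 3×279 = 959 + 588 + 837 = 2384
ΣP(Year 0)·Q(Year 0) = 5×137 + 4×98 + 2×279 = 685 + 392 + 558 = 1635
Index = 2384 / 1635 × 100 = 145.8104

145.81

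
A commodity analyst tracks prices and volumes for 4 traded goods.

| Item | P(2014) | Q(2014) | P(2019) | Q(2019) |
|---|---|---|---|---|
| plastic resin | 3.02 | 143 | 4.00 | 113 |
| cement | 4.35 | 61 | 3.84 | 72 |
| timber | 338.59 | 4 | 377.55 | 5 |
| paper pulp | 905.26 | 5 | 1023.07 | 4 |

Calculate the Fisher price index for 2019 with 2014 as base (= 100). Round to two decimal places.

Laspeyres component (base-period weights):
ΣP(2019)Q(2014) = 4.00×143 + 3.84×61 + 377.55×4 + 1023.07×5 = 572 + 234.24 + 1510.2 + 5115.35 = 7431.79
ΣP(2014)Q(2014) = 3.02×143 + 4.35×61 + 338.59×4 + 905.26×5 = 431.86 + 265.35 + 1354.36 + 4526.3 = 6577.87
L = 7431.79 / 6577.87 × 100 = 112.9817
Paasche component (current-period weights):
ΣP(2019)Q(2019) = 4.00×113 + 3.84×72 + 377.55×5 + 1023.07×4 = 452 + 276.48 + 1887.75 + 4092.28 = 6708.51
ΣP(2014)Q(2019) = 3.02×113 + 4.35×72 + 338.59×5 + 905.26×4 = 341.26 + 313.2 + 1692.95 + 3621.04 = 5968.45
P = 6708.51 / 5968.45 × 100 = 112.3995
Fisher = √(L × P) = √(112.9817 × 112.3995) = 112.6902

112.69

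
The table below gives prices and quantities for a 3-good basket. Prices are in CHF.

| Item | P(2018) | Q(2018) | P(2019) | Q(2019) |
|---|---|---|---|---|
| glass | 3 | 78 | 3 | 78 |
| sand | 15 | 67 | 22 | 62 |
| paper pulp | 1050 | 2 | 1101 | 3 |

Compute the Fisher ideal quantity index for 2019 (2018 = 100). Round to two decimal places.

127.26

Laspeyres component (base-period weights):
ΣP(2018)Q(2019) = 3×78 + 15×62 + 1050×3 = 234 + 930 + 3150 = 4314
ΣP(2018)Q(2018) = 3×78 + 15×67 + 1050×2 = 234 + 1005 + 2100 = 3339
L = 4314 / 3339 × 100 = 129.2004
Paasche component (current-period weights):
ΣP(2019)Q(2019) = 3×78 + 22×62 + 1101×3 = 234 + 1364 + 3303 = 4901
ΣP(2019)Q(2018) = 3×78 + 22×67 + 1101×2 = 234 + 1474 + 2202 = 3910
P = 4901 / 3910 × 100 = 125.3453
Fisher = √(L × P) = √(129.2004 × 125.3453) = 127.2582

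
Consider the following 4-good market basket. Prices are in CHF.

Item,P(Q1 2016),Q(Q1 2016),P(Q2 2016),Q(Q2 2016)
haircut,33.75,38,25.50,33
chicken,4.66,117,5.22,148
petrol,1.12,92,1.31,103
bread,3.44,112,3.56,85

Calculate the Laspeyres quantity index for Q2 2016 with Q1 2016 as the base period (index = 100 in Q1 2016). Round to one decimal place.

Laspeyres quantity index uses base-period prices as weights.
ΣP(Q1 2016)·Q(Q2 2016) = 33.75×33 + 4.66×148 + 1.12×103 + 3.44×85 = 1113.75 + 689.68 + 115.36 + 292.4 = 2211.19
ΣP(Q1 2016)·Q(Q1 2016) = 33.75×38 + 4.66×117 + 1.12×92 + 3.44×112 = 1282.5 + 545.22 + 103.04 + 385.28 = 2316.04
Index = 2211.19 / 2316.04 × 100 = 95.4729

95.5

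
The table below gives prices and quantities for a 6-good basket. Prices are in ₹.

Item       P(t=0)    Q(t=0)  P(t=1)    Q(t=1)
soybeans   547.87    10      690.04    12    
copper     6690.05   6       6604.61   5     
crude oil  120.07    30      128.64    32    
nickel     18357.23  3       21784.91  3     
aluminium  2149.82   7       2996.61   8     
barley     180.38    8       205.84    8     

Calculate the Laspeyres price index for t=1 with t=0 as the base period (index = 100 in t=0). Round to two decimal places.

Laspeyres price index uses base-period quantities as weights.
ΣP(t=1)·Q(t=0) = 690.04×10 + 6604.61×6 + 128.64×30 + 21784.91×3 + 2996.61×7 + 205.84×8 = 6900.4 + 39627.66 + 3859.2 + 65354.73 + 20976.27 + 1646.72 = 138364.98
ΣP(t=0)·Q(t=0) = 547.87×10 + 6690.05×6 + 120.07×30 + 18357.23×3 + 2149.82×7 + 180.38×8 = 5478.7 + 40140.3 + 3602.1 + 55071.69 + 15048.74 + 1443.04 = 120784.57
Index = 138364.98 / 120784.57 × 100 = 114.5552

114.56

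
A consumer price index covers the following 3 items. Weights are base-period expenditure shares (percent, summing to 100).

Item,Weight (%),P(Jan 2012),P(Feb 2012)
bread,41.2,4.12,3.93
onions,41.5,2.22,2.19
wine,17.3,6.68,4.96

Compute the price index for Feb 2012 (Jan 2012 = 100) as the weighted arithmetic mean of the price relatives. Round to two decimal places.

bread: 41.2 × (3.93/4.12) = 41.2 × 0.953883 = 39.3000
onions: 41.5 × (2.19/2.22) = 41.5 × 0.986486 = 40.9392
wine: 17.3 × (4.96/6.68) = 17.3 × 0.742515 = 12.8455
Index = Σ wᵢ·(p₁ᵢ/p₀ᵢ) = 39.3000 + 40.9392 + 12.8455 = 93.0847

93.08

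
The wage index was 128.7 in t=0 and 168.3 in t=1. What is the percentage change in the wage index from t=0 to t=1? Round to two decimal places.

Change = (168.3 − 128.7) / 128.7 × 100
       = 39.6 / 128.7 × 100 = 30.7692%

30.77%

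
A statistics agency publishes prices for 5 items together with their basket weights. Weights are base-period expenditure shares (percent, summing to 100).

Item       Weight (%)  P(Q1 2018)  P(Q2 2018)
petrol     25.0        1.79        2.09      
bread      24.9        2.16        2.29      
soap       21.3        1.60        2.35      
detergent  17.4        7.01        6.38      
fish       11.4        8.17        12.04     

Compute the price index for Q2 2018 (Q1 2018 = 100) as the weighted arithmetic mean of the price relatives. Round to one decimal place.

petrol: 25.0 × (2.09/1.79) = 25.0 × 1.167598 = 29.1899
bread: 24.9 × (2.29/2.16) = 24.9 × 1.060185 = 26.3986
soap: 21.3 × (2.35/1.60) = 21.3 × 1.468750 = 31.2844
detergent: 17.4 × (6.38/7.01) = 17.4 × 0.910128 = 15.8362
fish: 11.4 × (12.04/8.17) = 11.4 × 1.473684 = 16.8000
Index = Σ wᵢ·(p₁ᵢ/p₀ᵢ) = 29.1899 + 26.3986 + 31.2844 + 15.8362 + 16.8000 = 119.5092

119.5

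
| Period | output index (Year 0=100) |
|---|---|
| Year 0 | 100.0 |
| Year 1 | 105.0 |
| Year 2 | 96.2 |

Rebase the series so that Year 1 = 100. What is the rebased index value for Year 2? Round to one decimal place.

Rebased(Year 2) = 96.2 / 105.0 × 100 = 91.6190

91.6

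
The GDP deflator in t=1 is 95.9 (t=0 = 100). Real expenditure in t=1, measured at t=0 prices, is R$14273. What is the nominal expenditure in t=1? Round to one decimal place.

Nominal = Real × (Index/100) = 14273 × (95.9/100)
        = 14273 × 0.959 = 13687.8070

13687.8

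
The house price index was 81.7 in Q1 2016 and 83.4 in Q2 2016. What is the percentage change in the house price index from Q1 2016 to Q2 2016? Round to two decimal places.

2.08%

Change = (83.4 − 81.7) / 81.7 × 100
       = 1.7 / 81.7 × 100 = 2.0808%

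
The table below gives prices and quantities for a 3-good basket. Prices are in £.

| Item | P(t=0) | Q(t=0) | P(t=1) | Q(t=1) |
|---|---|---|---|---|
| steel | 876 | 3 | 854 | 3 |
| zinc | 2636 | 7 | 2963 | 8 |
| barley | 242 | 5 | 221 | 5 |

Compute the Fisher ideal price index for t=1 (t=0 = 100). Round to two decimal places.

Laspeyres component (base-period weights):
ΣP(t=1)Q(t=0) = 854×3 + 2963×7 + 221×5 = 2562 + 20741 + 1105 = 24408
ΣP(t=0)Q(t=0) = 876×3 + 2636×7 + 242×5 = 2628 + 18452 + 1210 = 22290
L = 24408 / 22290 × 100 = 109.5020
Paasche component (current-period weights):
ΣP(t=1)Q(t=1) = 854×3 + 2963×8 + 221×5 = 2562 + 23704 + 1105 = 27371
ΣP(t=0)Q(t=1) = 876×3 + 2636×8 + 242×5 = 2628 + 21088 + 1210 = 24926
P = 27371 / 24926 × 100 = 109.8090
Fisher = √(L × P) = √(109.5020 × 109.8090) = 109.6554

109.66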